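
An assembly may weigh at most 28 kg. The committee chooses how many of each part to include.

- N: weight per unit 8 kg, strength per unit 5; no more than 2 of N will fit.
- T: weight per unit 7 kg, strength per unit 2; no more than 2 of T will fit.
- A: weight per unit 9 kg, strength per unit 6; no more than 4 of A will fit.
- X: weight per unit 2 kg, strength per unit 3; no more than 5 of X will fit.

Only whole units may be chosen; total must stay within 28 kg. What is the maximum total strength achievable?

1×N, 1×A, and 5×X: weight 27 ≤ 28, strength 1·5 + 1·6 + 5·3 = 26.
2×A and 5×X: weight 28 ≤ 28, strength 2·6 + 5·3 = 27.
Best is 27.

27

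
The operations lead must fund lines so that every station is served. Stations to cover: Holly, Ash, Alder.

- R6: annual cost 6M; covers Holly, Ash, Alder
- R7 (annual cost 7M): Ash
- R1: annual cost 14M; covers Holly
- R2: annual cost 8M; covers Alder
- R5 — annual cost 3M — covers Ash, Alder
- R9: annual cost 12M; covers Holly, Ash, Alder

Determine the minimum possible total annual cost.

The greedy cost-per-new-station heuristic would pick R5 and R6 for 9, but a cheaper cover exists.
R6 alone covers Holly, Ash, Alder — every station.
Total annual cost: 6.
No cover costs less than 6.

6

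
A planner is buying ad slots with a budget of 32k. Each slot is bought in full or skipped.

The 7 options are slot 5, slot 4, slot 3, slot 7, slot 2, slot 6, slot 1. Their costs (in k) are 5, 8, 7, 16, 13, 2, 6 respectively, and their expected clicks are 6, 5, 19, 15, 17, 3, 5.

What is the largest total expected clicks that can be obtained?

slot 5 + slot 3 + slot 2 + slot 1: cost 5 + 7 + 13 + 6 = 31 ≤ 32, expected clicks 6 + 19 + 17 + 5 = 47.
slot 3 + slot 2 + slot 6 + slot 1: cost 7 + 13 + 2 + 6 = 28 ≤ 32, expected clicks 19 + 17 + 3 + 5 = 44.
slot 5 + slot 3 + slot 2 + slot 6: cost 5 + 7 + 13 + 2 = 27 ≤ 32, expected clicks 6 + 19 + 17 + 3 = 45.
Best is slot 5, slot 3, slot 2, and slot 1 with total expected clicks 47.

47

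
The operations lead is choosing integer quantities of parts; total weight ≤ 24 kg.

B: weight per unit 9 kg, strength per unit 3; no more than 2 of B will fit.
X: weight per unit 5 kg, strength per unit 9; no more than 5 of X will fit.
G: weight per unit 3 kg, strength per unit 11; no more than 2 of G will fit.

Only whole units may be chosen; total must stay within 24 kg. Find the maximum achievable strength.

3×X and 2×G: weight 21 ≤ 24, strength 3·9 + 2·11 = 49.
4×X and 1×G: weight 23 ≤ 24, strength 4·9 + 1·11 = 47.
Best is 49.

49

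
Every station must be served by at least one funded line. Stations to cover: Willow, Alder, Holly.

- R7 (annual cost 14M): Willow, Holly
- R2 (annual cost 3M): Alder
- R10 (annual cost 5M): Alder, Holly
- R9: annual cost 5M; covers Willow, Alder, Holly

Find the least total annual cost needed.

This is an integer covering problem.
R9 alone covers Willow, Alder, Holly — every station.
Total annual cost: 5.

5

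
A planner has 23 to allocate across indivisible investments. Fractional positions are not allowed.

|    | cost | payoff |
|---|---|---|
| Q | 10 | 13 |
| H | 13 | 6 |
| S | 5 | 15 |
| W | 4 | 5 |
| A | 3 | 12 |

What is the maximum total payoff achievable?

Treat it as a binary knapsack problem.
Take Q, S, W, and A: cost 10 + 5 + 4 + 3 = 22 ≤ 23, payoff 13 + 15 + 5 + 12 = 45.
No other feasible combination does better.

45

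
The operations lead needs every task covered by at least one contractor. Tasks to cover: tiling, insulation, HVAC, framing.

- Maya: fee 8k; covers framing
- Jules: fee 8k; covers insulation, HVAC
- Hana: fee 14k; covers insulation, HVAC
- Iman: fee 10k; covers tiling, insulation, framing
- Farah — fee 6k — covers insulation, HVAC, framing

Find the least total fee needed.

16

Choose Iman and Farah: together they cover tiling, insulation, HVAC, framing — every task.
Total fee: 10 + 6 = 16.
No cover costs less than 16.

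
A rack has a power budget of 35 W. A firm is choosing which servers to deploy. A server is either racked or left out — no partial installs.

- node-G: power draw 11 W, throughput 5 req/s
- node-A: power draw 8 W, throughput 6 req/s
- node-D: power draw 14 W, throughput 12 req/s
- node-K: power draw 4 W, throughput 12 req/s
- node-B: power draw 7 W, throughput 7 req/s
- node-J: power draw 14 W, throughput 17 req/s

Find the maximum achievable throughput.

42

Take node-A, node-K, node-B, and node-J: power draw 8 + 4 + 7 + 14 = 33 ≤ 35, throughput 6 + 12 + 7 + 17 = 42.
No other feasible combination does better.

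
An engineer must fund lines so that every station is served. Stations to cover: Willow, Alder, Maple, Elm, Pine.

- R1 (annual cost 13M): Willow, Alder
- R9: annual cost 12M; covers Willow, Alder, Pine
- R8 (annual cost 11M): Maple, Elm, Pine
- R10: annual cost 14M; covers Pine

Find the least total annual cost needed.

Choose R9 and R8: together they cover Willow, Alder, Maple, Elm, Pine — every station.
Total annual cost: 12 + 11 = 23.
No cover costs less than 23.

23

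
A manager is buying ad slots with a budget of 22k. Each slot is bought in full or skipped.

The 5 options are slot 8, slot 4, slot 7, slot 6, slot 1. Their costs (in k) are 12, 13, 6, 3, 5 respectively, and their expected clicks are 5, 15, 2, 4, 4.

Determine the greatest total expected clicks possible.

Treat it as a binary knapsack problem.
slot 4 + slot 6 + slot 1: cost 13 + 3 + 5 = 21 ≤ 22, expected clicks 15 + 4 + 4 = 23.
slot 4 + slot 7 + slot 6: cost 13 + 6 + 3 = 22 ≤ 22, expected clicks 15 + 2 + 4 = 21.
slot 4 + slot 6: cost 13 + 3 = 16 ≤ 22, expected clicks 15 + 4 = 19.
Best is slot 4, slot 6, and slot 1 with total expected clicks 23.

23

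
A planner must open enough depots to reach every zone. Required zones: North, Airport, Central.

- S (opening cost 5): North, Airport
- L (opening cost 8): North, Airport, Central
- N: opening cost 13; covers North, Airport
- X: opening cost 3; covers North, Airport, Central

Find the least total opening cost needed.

X alone covers North, Airport, Central — every zone.
Total opening cost: 3.
No cover costs less than 3.

3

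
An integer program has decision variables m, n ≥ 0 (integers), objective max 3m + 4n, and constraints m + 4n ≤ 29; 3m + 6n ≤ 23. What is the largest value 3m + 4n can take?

Relaxing integrality, the LP optimum is 23.00 at (m,n) = (7.67, 0), which is not an integer point.
(m,n)=(7,0): 1·7+4·0=7≤29, 3·7+6·0=21≤23, objective 21.
(m,n)=(6,0): 1·6+4·0=6≤29, 3·6+6·0=18≤23, objective 18.
The best lattice point is (7,0), giving 21.

21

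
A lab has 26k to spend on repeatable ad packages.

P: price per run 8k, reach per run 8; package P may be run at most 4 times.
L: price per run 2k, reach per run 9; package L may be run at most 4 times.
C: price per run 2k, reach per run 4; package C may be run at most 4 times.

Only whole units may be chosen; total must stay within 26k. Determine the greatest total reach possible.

60

L has the best ratio (9/2); taking only L gives at most 4×9 = 36 (stopped by the supply cap of 4).
Mixing does better — 1×P, 4×L, and 4×C: price 24 ≤ 26, reach 1·8 + 4·9 + 4·4 = 60.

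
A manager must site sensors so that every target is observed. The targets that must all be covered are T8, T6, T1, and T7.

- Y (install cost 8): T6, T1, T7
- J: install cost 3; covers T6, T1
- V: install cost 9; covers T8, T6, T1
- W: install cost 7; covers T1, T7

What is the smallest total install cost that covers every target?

16

The greedy cost-per-new-target heuristic would pick J, W, and V for 19, but a cheaper cover exists.
Choose V and W: together they cover T8, T6, T1, T7 — every target.
Total install cost: 9 + 7 = 16.
No cover costs less than 16.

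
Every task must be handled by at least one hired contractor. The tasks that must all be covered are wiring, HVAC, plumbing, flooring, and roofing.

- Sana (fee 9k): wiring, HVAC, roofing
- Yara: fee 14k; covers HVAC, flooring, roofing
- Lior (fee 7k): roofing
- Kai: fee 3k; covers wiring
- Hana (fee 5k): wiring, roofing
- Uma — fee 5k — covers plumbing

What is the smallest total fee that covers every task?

22

The greedy cost-per-new-task heuristic would pick Hana, Uma, and Yara for 24, but a cheaper cover exists.
Choose Yara, Kai, and Uma: together they cover wiring, HVAC, plumbing, flooring, roofing — every task.
Total fee: 14 + 3 + 5 = 22.
No cover costs less than 22.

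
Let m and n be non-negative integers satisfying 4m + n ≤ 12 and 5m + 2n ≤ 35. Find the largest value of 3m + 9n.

108

(m,n)=(0,12): 4·0+1·12=12≤12, 5·0+2·12=24≤35, objective 108.
(m,n)=(0,11): 4·0+1·11=11≤12, 5·0+2·11=22≤35, objective 99.
No feasible integer point exceeds 108.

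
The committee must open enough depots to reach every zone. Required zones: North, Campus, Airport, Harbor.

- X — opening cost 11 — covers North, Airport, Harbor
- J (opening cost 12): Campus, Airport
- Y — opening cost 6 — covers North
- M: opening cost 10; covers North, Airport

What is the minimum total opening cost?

23

This is an integer covering problem.
Choose X and J: together they cover North, Campus, Airport, Harbor — every zone.
Total opening cost: 11 + 12 = 23.
No cover costs less than 23.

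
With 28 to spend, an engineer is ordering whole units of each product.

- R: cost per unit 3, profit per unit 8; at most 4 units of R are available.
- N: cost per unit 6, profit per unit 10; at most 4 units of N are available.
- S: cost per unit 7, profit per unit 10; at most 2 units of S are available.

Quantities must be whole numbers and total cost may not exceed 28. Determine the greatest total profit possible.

3×R, 2×N, and 1×S: cost 28 ≤ 28, profit 3·8 + 2·10 + 1·10 = 54.
3×R and 3×N: cost 27 ≤ 28, profit 3·8 + 3·10 = 54.
Best is 54.

54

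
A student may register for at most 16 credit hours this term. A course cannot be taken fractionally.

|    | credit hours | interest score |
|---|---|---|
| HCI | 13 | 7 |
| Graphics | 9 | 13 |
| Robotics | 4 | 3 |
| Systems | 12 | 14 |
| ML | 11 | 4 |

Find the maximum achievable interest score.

Treat it as a binary knapsack problem.
Allowing fractional choices, the relaxed optimum would be about 21.2, but courses are indivisible.
Graphics + Robotics: credit hours 9 + 4 = 13 ≤ 16, interest score 13 + 3 = 16.
Robotics + Systems: credit hours 4 + 12 = 16 ≤ 16, interest score 3 + 14 = 17.
Systems: credit hours 12 ≤ 16, interest score 14.
Best is Robotics and Systems with total interest score 17.

17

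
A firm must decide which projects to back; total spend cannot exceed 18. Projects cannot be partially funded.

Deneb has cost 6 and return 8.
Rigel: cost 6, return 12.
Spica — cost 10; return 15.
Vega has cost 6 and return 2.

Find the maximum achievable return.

27

Allowing fractional choices, the relaxed optimum would be about 29.7, but projects are indivisible.
Deneb + Spica: cost 6 + 10 = 16 ≤ 18, return 8 + 15 = 23.
Deneb + Rigel + Vega: cost 6 + 6 + 6 = 18 ≤ 18, return 8 + 12 + 2 = 22.
Rigel + Spica: cost 6 + 10 = 16 ≤ 18, return 12 + 15 = 27.
Best is Rigel and Spica with total return 27.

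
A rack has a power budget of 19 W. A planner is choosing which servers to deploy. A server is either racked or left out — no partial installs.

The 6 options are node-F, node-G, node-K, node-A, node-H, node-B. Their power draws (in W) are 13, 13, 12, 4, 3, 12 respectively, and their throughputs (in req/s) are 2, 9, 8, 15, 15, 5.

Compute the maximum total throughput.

This is an integer program with binary decision variables.
node-A + node-H + node-B: power draw 4 + 3 + 12 = 19 ≤ 19, throughput 15 + 15 + 5 = 35.
node-K + node-A + node-H: power draw 12 + 4 + 3 = 19 ≤ 19, throughput 8 + 15 + 15 = 38.
node-A + node-H: power draw 4 + 3 = 7 ≤ 19, throughput 15 + 15 = 30.
Best is node-K, node-A, and node-H with total throughput 38.

38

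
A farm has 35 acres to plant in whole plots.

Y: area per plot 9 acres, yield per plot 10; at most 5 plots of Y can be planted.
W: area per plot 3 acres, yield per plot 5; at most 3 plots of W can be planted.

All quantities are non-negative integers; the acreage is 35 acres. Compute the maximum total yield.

40

W has the best ratio (5/3); taking only W gives at most 3×5 = 15 (stopped by the supply cap of 3).
Mixing does better — 3×Y and 2×W: area 33 ≤ 35, yield 3·10 + 2·5 = 40.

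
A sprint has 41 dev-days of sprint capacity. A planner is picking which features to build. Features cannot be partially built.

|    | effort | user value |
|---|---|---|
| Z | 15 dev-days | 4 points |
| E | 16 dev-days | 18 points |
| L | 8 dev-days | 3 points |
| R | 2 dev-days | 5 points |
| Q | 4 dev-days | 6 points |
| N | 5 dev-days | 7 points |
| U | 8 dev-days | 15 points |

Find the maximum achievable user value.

51

Allowing fractional choices, the relaxed optimum would be about 53.2, but features are indivisible.
E + L + R + N + U: effort 16 + 8 + 2 + 5 + 8 = 39 ≤ 41, user value 18 + 3 + 5 + 7 + 15 = 48.
E + L + Q + N + U: effort 16 + 8 + 4 + 5 + 8 = 41 ≤ 41, user value 18 + 3 + 6 + 7 + 15 = 49.
E + R + Q + N + U: effort 16 + 2 + 4 + 5 + 8 = 35 ≤ 41, user value 18 + 5 + 6 + 7 + 15 = 51.
Best is E, R, Q, N, and U with total user value 51.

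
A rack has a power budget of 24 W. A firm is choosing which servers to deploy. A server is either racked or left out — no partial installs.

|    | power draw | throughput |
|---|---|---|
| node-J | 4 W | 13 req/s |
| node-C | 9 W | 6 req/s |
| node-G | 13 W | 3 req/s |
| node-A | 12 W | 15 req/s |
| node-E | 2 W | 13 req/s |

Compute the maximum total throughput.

This is an integer program with binary decision variables.
Take node-J, node-A, and node-E: power draw 4 + 12 + 2 = 18 ≤ 24, throughput 13 + 15 + 13 = 41.
No other feasible combination does better.

41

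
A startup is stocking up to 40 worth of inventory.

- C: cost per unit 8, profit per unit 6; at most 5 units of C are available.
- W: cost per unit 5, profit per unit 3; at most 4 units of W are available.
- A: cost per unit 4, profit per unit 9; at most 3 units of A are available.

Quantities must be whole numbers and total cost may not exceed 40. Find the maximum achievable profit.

45

This is a bounded integer knapsack.
1×C, 4×W, and 3×A: cost 40 ≤ 40, profit 1·6 + 4·3 + 3·9 = 45.
2×C, 2×W, and 3×A: cost 38 ≤ 40, profit 2·6 + 2·3 + 3·9 = 45.
Best is 45.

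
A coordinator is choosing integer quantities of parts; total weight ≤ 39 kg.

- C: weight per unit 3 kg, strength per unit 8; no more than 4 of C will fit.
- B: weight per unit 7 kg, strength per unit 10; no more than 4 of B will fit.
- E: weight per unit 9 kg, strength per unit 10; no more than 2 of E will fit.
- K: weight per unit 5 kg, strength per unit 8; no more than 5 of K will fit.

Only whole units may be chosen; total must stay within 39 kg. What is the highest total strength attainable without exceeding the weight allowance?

74

Take 4×C, 1×B, and 4×K: weight 39 ≤ 39, strength 4·8 + 1·10 + 4·8 = 74.
C has the best ratio (8/3) and is taken to its limit of 4; remaining capacity is filled optimally with the others.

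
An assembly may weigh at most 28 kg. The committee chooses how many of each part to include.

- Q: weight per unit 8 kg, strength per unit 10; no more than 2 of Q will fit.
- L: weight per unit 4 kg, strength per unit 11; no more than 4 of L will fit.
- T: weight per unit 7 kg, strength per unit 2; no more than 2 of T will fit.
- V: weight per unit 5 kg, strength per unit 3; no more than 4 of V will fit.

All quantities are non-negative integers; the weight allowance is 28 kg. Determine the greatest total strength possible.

54

L has the best ratio (11/4); taking only L gives at most 4×11 = 44 (stopped by the supply cap of 4).
Mixing does better — 1×Q and 4×L: weight 24 ≤ 28, strength 1·10 + 4·11 = 54.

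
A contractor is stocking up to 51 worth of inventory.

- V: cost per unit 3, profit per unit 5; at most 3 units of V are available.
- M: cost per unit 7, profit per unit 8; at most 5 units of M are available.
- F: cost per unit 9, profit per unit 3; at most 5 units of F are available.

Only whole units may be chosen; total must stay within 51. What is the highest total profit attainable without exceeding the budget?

55

This is a bounded integer knapsack.
Take 3×V and 5×M: cost 44 ≤ 51, profit 3·5 + 5·8 = 55.
V has the best ratio (5/3) and is taken to its limit of 3; remaining capacity is filled optimally with the others.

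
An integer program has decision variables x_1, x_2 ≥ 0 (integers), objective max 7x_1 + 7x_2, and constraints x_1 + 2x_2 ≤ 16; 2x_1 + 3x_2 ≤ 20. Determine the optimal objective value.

70

(x_1,x_2)=(10,0) is feasible, giving 70.
(x_1,x_2)=(9,0) is feasible, giving 63.
No feasible integer point exceeds 70.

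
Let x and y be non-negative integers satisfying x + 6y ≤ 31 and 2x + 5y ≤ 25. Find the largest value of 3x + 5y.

Relaxing integrality, the LP optimum is 37.50 at (x,y) = (12.5, 0), which is not an integer point.
(x,y)=(12,0): 1·12+6·0=12≤31, 2·12+5·0=24≤25, objective 36.
(x,y)=(11,0): 1·11+6·0=11≤31, 2·11+5·0=22≤25, objective 33.
Maximum is 36 at (x,y)=(12,0).

36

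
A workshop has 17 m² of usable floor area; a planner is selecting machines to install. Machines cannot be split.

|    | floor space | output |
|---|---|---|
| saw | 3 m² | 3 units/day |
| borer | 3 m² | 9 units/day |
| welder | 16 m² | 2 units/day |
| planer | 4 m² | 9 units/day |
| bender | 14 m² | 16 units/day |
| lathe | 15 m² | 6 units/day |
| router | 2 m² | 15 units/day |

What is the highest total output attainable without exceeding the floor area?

36

bender + router: floor space 14 + 2 = 16 ≤ 17, output 16 + 15 = 31.
saw + borer + planer + router: floor space 3 + 3 + 4 + 2 = 12 ≤ 17, output 3 + 9 + 9 + 15 = 36.
borer + planer + router: floor space 3 + 4 + 2 = 9 ≤ 17, output 9 + 9 + 15 = 33.
Best is saw, borer, planer, and router with total output 36.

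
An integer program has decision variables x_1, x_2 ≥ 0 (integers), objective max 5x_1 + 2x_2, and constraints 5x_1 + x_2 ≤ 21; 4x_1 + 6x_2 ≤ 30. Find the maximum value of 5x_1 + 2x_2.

(x_1,x_2)=(4,1) is feasible, giving 22.
(x_1,x_2)=(3,3) is feasible, giving 21.
Maximum is 22 at (x_1,x_2)=(4,1).

22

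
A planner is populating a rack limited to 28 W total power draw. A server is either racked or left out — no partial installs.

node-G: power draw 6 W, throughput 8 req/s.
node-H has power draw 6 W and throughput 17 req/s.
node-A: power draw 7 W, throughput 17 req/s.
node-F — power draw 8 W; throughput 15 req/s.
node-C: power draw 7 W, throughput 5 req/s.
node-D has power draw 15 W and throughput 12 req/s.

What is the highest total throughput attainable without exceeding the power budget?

57

node-G + node-H + node-A + node-F: power draw 6 + 6 + 7 + 8 = 27 ≤ 28, throughput 8 + 17 + 17 + 15 = 57.
node-H + node-A + node-F: power draw 6 + 7 + 8 = 21 ≤ 28, throughput 17 + 17 + 15 = 49.
node-H + node-A + node-F + node-C: power draw 6 + 7 + 8 + 7 = 28 ≤ 28, throughput 17 + 17 + 15 + 5 = 54.
Best is node-G, node-H, node-A, and node-F with total throughput 57.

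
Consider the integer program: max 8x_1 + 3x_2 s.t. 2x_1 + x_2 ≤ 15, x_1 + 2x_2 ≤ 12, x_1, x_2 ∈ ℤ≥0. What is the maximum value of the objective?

(x_1,x_2)=(7,1): 2·7+1·1=15≤15, 1·7+2·1=9≤12, objective 59.
(x_1,x_2)=(7,0): 2·7+1·0=14≤15, 1·7+2·0=7≤12, objective 56.
No feasible integer point exceeds 59.

59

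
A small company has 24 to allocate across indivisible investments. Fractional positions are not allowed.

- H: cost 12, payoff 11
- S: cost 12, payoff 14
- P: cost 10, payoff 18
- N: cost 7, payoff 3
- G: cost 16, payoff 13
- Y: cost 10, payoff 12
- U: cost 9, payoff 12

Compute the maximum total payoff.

Allowing fractional choices, the relaxed optimum would be about 36.0, but investments are indivisible.
P + U: cost 10 + 9 = 19 ≤ 24, payoff 18 + 12 = 30.
P + Y: cost 10 + 10 = 20 ≤ 24, payoff 18 + 12 = 30.
S + P: cost 12 + 10 = 22 ≤ 24, payoff 14 + 18 = 32.
Best is S and P with total payoff 32.

32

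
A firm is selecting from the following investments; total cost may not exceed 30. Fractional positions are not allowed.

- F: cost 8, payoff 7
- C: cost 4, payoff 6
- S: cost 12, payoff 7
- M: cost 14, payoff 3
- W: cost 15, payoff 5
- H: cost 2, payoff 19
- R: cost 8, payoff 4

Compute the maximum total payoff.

39

Allowing fractional choices, the relaxed optimum would be about 41.0, but investments are indivisible.
F + C + W + H: cost 8 + 4 + 15 + 2 = 29 ≤ 30, payoff 7 + 6 + 5 + 19 = 37.
F + C + S + H: cost 8 + 4 + 12 + 2 = 26 ≤ 30, payoff 7 + 6 + 7 + 19 = 39.
Best is F, C, S, and H with total payoff 39.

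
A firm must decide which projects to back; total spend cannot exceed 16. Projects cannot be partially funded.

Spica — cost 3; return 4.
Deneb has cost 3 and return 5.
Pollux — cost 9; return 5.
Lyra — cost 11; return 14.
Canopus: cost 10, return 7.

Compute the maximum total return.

19

Deneb + Lyra: cost 3 + 11 = 14 ≤ 16, return 5 + 14 = 19.
Spica + Deneb + Canopus: cost 3 + 3 + 10 = 16 ≤ 16, return 4 + 5 + 7 = 16.
Spica + Lyra: cost 3 + 11 = 14 ≤ 16, return 4 + 14 = 18.
Best is Deneb and Lyra with total return 19.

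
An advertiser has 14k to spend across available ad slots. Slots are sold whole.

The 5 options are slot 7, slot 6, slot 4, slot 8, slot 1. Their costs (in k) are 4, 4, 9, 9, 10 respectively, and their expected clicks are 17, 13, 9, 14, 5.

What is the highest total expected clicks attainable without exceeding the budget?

31

slot 7 + slot 6: cost 4 + 4 = 8 ≤ 14, expected clicks 17 + 13 = 30.
slot 7 + slot 8: cost 4 + 9 = 13 ≤ 14, expected clicks 17 + 14 = 31.
Best is slot 7 and slot 8 with total expected clicks 31.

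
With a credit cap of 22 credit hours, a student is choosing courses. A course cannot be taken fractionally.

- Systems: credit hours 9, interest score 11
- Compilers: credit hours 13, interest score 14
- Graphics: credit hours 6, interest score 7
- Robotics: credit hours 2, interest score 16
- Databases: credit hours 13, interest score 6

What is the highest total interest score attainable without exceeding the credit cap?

Treat it as a binary knapsack problem.
Take Compilers, Graphics, and Robotics: credit hours 13 + 6 + 2 = 21 ≤ 22, interest score 14 + 7 + 16 = 37.
No other feasible combination does better.

37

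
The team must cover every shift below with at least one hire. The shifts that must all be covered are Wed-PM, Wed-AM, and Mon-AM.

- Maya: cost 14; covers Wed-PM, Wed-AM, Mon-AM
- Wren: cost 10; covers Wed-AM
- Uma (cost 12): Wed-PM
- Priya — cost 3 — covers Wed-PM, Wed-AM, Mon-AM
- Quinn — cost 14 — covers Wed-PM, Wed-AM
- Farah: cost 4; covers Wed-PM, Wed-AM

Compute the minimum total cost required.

3

Priya alone covers Wed-PM, Wed-AM, Mon-AM — every shift.
Total cost: 3.
No cover costs less than 3.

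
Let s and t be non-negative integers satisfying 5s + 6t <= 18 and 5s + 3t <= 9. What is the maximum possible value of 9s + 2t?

Relaxing integrality, the LP optimum is 16.20 at (s,t) = (1.8, 0), which is not an integer point.
(s,t)=(1,1): 5·1+6·1=11≤18, 5·1+3·1=8≤9, objective 11.
(s,t)=(1,0): 5·1+6·0=5≤18, 5·1+3·0=5≤9, objective 9.
(s,t)=(0,2): 5·0+6·2=12≤18, 5·0+3·2=6≤9, objective 4.
No feasible integer point exceeds 11.

11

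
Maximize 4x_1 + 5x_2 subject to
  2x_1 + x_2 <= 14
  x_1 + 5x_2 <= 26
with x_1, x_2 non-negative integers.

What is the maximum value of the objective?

Relaxing integrality, the LP optimum is 40.67 at (x_1,x_2) = (4.89, 4.22), which is not an integer point.
(x_1,x_2)=(5,4): 2·5+1·4=14≤14, 1·5+5·4=25≤26, objective 40.
(x_1,x_2)=(4,4): 2·4+1·4=12≤14, 1·4+5·4=24≤26, objective 36.
(x_1,x_2)=(5,3): 2·5+1·3=13≤14, 1·5+5·3=20≤26, objective 35.
Maximum is 40 at (x_1,x_2)=(5,4).

40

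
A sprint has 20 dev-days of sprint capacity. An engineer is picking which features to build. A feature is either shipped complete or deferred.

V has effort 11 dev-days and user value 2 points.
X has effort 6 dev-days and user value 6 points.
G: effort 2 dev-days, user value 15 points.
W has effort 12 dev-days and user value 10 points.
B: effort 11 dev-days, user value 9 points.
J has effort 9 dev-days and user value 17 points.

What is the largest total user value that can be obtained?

38

G + J: effort 2 + 9 = 11 ≤ 20, user value 15 + 17 = 32.
X + G + J: effort 6 + 2 + 9 = 17 ≤ 20, user value 6 + 15 + 17 = 38.
Best is X, G, and J with total user value 38.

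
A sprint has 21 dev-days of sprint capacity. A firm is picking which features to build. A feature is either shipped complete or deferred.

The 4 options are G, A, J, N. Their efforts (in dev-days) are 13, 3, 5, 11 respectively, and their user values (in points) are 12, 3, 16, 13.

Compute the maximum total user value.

32

Take A, J, and N: effort 3 + 5 + 11 = 19 ≤ 21, user value 3 + 16 + 13 = 32.
No other feasible combination does better.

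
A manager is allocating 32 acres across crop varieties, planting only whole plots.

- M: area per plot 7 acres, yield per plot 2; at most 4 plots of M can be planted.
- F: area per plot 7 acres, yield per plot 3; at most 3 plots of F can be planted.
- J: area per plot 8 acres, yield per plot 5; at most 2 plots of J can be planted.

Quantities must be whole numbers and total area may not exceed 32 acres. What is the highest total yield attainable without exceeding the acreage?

This is a bounded integer knapsack.
Take 2×F and 2×J: area 30 ≤ 32, yield 2·3 + 2·5 = 16.
J has the best ratio (5/8) and is taken to its limit of 2; remaining capacity is filled optimally with the others.

16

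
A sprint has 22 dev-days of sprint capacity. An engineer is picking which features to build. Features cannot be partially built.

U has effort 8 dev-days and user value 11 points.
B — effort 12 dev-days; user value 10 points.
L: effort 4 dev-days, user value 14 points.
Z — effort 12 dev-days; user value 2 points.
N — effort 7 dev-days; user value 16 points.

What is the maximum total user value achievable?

41

Allowing fractional choices, the relaxed optimum would be about 43.5, but features are indivisible.
U + N: effort 8 + 7 = 15 ≤ 22, user value 11 + 16 = 27.
L + N: effort 4 + 7 = 11 ≤ 22, user value 14 + 16 = 30.
U + L + N: effort 8 + 4 + 7 = 19 ≤ 22, user value 11 + 14 + 16 = 41.
Best is U, L, and N with total user value 41.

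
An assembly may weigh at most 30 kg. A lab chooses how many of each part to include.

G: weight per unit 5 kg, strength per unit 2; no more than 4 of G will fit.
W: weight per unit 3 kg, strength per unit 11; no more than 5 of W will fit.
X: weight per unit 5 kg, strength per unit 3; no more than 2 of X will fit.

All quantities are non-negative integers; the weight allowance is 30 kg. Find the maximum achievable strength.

63

1×G, 5×W, and 2×X: weight 30 ≤ 30, strength 1·2 + 5·11 + 2·3 = 63.
2×G, 5×W, and 1×X: weight 30 ≤ 30, strength 2·2 + 5·11 + 1·3 = 62.
Best is 63.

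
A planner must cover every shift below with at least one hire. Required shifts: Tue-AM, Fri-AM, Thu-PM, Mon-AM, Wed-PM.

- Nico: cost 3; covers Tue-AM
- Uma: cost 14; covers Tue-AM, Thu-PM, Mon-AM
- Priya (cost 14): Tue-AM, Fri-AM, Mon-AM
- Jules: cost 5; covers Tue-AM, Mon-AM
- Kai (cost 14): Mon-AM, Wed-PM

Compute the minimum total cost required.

The greedy cost-per-new-shift heuristic would pick Jules, Uma, Priya, and Kai for 47, but a cheaper cover exists.
Choose Uma, Priya, and Kai: together they cover Tue-AM, Fri-AM, Thu-PM, Mon-AM, Wed-PM — every shift.
Total cost: 14 + 14 + 14 = 42.
No cover costs less than 42.

42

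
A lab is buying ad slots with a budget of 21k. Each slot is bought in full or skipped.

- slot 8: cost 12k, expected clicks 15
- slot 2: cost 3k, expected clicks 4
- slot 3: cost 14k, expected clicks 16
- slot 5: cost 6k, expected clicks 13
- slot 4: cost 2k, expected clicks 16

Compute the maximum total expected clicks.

This is a 0-1 knapsack instance.
slot 8 + slot 2 + slot 4: cost 12 + 3 + 2 = 17 ≤ 21, expected clicks 15 + 4 + 16 = 35.
slot 8 + slot 5 + slot 4: cost 12 + 6 + 2 = 20 ≤ 21, expected clicks 15 + 13 + 16 = 44.
slot 2 + slot 3 + slot 4: cost 3 + 14 + 2 = 19 ≤ 21, expected clicks 4 + 16 + 16 = 36.
Best is slot 8, slot 5, and slot 4 with total expected clicks 44.

44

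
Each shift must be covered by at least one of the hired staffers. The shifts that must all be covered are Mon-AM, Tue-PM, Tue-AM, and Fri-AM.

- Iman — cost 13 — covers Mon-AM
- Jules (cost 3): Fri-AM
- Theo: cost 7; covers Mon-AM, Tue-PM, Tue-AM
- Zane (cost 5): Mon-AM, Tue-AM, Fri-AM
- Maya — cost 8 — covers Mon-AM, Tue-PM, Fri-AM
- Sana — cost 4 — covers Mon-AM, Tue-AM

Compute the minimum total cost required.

10

Choose Jules and Theo: together they cover Mon-AM, Tue-PM, Tue-AM, Fri-AM — every shift.
Total cost: 3 + 7 = 10.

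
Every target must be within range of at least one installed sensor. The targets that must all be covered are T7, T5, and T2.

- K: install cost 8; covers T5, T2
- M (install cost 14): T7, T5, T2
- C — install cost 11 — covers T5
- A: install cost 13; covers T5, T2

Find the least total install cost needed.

14

M alone covers T7, T5, T2 — every target.
Total install cost: 14.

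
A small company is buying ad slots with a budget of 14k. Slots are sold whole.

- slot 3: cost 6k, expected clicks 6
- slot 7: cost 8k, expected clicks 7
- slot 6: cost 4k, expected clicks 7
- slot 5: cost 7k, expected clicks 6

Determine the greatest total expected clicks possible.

14

Allowing fractional choices, the relaxed optimum would be about 16.5, but ad slots are indivisible.
slot 3 + slot 6: cost 6 + 4 = 10 ≤ 14, expected clicks 6 + 7 = 13.
slot 7 + slot 6: cost 8 + 4 = 12 ≤ 14, expected clicks 7 + 7 = 14.
Best is slot 7 and slot 6 with total expected clicks 14.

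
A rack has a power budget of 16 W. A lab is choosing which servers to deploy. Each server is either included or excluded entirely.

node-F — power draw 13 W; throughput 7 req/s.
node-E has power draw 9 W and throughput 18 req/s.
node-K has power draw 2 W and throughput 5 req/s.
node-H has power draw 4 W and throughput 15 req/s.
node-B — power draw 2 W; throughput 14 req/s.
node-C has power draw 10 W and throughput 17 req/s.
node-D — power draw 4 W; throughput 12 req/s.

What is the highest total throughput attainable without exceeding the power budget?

47

node-H + node-B + node-C: power draw 4 + 2 + 10 = 16 ≤ 16, throughput 15 + 14 + 17 = 46.
node-K + node-H + node-B + node-D: power draw 2 + 4 + 2 + 4 = 12 ≤ 16, throughput 5 + 15 + 14 + 12 = 46.
node-E + node-H + node-B: power draw 9 + 4 + 2 = 15 ≤ 16, throughput 18 + 15 + 14 = 47.
Best is node-E, node-H, and node-B with total throughput 47.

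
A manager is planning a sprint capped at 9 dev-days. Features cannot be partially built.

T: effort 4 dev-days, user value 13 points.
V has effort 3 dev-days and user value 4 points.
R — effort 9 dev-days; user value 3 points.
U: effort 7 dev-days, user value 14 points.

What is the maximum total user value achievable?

17

U: effort 7 ≤ 9, user value 14.
T + V: effort 4 + 3 = 7 ≤ 9, user value 13 + 4 = 17.
Best is T and V with total user value 17.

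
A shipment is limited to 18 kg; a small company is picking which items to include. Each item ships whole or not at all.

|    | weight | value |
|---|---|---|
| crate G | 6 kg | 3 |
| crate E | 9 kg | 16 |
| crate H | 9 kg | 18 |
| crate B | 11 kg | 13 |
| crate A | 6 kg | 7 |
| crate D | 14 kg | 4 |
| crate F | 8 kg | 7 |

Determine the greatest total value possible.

This is an integer program with binary decision variables.
crate E + crate H: weight 9 + 9 = 18 ≤ 18, value 16 + 18 = 34.
crate H + crate A: weight 9 + 6 = 15 ≤ 18, value 18 + 7 = 25.
Best is crate E and crate H with total value 34.

34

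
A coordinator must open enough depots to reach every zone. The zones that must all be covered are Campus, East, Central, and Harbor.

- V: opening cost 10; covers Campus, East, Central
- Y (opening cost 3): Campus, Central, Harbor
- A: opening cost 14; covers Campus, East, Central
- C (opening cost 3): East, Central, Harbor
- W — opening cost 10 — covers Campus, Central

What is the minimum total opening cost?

Choose Y and C: together they cover Campus, East, Central, Harbor — every zone.
Total opening cost: 3 + 3 = 6.
No cover costs less than 6.

6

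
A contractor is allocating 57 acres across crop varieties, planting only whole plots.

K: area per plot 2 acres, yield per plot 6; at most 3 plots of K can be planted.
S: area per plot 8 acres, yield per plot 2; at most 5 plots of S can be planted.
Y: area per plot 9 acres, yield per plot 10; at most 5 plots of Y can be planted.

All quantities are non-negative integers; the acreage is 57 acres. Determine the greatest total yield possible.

68

K has the best ratio (6/2); taking only K gives at most 3×6 = 18 (stopped by the supply cap of 3).
Mixing does better — 3×K and 5×Y: area 51 ≤ 57, yield 3·6 + 5·10 = 68.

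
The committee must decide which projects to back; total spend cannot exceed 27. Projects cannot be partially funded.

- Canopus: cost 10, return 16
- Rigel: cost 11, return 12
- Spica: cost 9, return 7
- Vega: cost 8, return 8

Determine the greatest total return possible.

31

Canopus + Vega: cost 10 + 8 = 18 ≤ 27, return 16 + 8 = 24.
Canopus + Spica + Vega: cost 10 + 9 + 8 = 27 ≤ 27, return 16 + 7 + 8 = 31.
Canopus + Rigel: cost 10 + 11 = 21 ≤ 27, return 16 + 12 = 28.
Best is Canopus, Spica, and Vega with total return 31.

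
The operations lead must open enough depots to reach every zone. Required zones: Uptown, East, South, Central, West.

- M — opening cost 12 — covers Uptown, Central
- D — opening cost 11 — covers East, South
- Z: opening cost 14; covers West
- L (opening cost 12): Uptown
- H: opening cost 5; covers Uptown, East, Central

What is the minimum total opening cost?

30

Choose D, Z, and H: together they cover Uptown, East, South, Central, West — every zone.
Total opening cost: 11 + 14 + 5 = 30.
No cover costs less than 30.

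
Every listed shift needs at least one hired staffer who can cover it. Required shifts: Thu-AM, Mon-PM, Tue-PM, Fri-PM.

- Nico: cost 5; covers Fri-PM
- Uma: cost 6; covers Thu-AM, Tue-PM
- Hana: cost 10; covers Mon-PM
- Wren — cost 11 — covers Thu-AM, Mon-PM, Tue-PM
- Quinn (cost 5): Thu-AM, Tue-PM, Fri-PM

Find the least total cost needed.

Choose Hana and Quinn: together they cover Thu-AM, Mon-PM, Tue-PM, Fri-PM — every shift.
Total cost: 10 + 5 = 15.
No cover costs less than 15.

15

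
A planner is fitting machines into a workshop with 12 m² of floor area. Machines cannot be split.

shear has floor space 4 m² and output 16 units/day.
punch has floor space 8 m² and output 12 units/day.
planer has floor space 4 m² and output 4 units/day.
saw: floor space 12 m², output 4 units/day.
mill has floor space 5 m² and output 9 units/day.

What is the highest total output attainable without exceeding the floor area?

28

Allowing fractional choices, the relaxed optimum would be about 29.5, but machines are indivisible.
shear + punch: floor space 4 + 8 = 12 ≤ 12, output 16 + 12 = 28.
shear + planer: floor space 4 + 4 = 8 ≤ 12, output 16 + 4 = 20.
shear + mill: floor space 4 + 5 = 9 ≤ 12, output 16 + 9 = 25.
Best is shear and punch with total output 28.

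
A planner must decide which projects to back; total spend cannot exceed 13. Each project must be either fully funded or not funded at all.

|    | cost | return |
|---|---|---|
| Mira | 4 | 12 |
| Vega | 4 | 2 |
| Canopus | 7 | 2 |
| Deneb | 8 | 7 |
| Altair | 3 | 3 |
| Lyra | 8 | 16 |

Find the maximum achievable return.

28

This is a 0-1 knapsack instance.
Altair + Lyra: cost 3 + 8 = 11 ≤ 13, return 3 + 16 = 19.
Mira + Deneb: cost 4 + 8 = 12 ≤ 13, return 12 + 7 = 19.
Mira + Lyra: cost 4 + 8 = 12 ≤ 13, return 12 + 16 = 28.
Best is Mira and Lyra with total return 28.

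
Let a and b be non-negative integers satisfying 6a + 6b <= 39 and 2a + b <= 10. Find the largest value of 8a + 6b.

Relaxing integrality, the LP optimum is 46.00 at (a,b) = (3.5, 3), which is not an integer point.
(a,b)=(4,2): 6·4+6·2=36≤39, 2·4+1·2=10≤10, objective 44.
(a,b)=(3,3): 6·3+6·3=36≤39, 2·3+1·3=9≤10, objective 42.
(a,b)=(2,4): 6·2+6·4=36≤39, 2·2+1·4=8≤10, objective 40.
The best lattice point is (4,2), giving 44.

44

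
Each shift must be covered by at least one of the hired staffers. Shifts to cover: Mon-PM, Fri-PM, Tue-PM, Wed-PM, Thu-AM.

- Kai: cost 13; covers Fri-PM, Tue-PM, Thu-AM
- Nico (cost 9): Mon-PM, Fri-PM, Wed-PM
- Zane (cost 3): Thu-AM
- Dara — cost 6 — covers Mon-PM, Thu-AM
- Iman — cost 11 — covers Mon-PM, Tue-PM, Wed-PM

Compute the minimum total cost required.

The greedy cost-per-new-shift heuristic would pick Nico, Zane, and Iman for 23, but a cheaper cover exists.
Choose Kai and Nico: together they cover Mon-PM, Fri-PM, Tue-PM, Wed-PM, Thu-AM — every shift.
Total cost: 13 + 9 = 22.
No cover costs less than 22.

22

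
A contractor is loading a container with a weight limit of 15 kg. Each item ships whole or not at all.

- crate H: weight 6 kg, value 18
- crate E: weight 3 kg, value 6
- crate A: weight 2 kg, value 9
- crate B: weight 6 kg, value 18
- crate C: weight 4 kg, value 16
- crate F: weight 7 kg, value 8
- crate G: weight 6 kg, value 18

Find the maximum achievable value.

Allowing fractional choices, the relaxed optimum would be about 52.0, but items are indivisible.
crate E + crate A + crate B + crate C: weight 3 + 2 + 6 + 4 = 15 ≤ 15, value 6 + 9 + 18 + 16 = 49.
crate E + crate A + crate C + crate G: weight 3 + 2 + 4 + 6 = 15 ≤ 15, value 6 + 9 + 16 + 18 = 49.
crate H + crate E + crate A + crate C: weight 6 + 3 + 2 + 4 = 15 ≤ 15, value 18 + 6 + 9 + 16 = 49.
The maximum value is 49; one optimal choice is crate H, crate E, crate A, and crate C.

49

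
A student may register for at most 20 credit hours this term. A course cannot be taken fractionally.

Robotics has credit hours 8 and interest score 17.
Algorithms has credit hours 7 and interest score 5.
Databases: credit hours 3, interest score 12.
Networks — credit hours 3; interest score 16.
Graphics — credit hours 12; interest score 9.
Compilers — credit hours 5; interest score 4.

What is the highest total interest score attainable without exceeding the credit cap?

Take Robotics, Databases, Networks, and Compilers: credit hours 8 + 3 + 3 + 5 = 19 ≤ 20, interest score 17 + 12 + 16 + 4 = 49.
No other feasible combination does better.

49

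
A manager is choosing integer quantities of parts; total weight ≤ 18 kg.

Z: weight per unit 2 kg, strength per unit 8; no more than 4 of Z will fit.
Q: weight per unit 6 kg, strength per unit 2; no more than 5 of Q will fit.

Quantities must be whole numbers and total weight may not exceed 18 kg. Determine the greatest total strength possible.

34

Z has the best ratio (8/2); taking only Z gives at most 4×8 = 32 (stopped by the supply cap of 4).
Mixing does better — 4×Z and 1×Q: weight 14 ≤ 18, strength 4·8 + 1·2 = 34.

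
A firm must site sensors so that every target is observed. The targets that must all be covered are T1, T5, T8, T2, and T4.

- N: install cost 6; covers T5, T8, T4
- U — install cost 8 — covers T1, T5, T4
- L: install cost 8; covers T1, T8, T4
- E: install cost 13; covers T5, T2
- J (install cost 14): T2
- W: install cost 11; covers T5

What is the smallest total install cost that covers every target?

The greedy cost-per-new-target heuristic would pick N, U, and E for 27, but a cheaper cover exists.
Choose L and E: together they cover T1, T5, T8, T2, T4 — every target.
Total install cost: 8 + 13 = 21.
No cover costs less than 21.

21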